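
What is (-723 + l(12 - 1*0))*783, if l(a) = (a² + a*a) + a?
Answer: -331209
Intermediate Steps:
l(a) = a + 2*a² (l(a) = (a² + a²) + a = 2*a² + a = a + 2*a²)
(-723 + l(12 - 1*0))*783 = (-723 + (12 - 1*0)*(1 + 2*(12 - 1*0)))*783 = (-723 + (12 + 0)*(1 + 2*(12 + 0)))*783 = (-723 + 12*(1 + 2*12))*783 = (-723 + 12*(1 + 24))*783 = (-723 + 12*25)*783 = (-723 + 300)*783 = -423*783 = -331209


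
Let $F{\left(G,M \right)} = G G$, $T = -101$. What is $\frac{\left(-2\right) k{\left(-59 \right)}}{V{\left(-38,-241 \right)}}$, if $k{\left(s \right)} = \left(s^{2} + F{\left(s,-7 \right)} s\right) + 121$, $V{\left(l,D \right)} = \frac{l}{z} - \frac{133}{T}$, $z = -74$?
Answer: $\frac{251346883}{1140} \approx 2.2048 \cdot 10^{5}$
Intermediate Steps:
$F{\left(G,M \right)} = G^{2}$
$V{\left(l,D \right)} = \frac{133}{101} - \frac{l}{74}$ ($V{\left(l,D \right)} = \frac{l}{-74} - \frac{133}{-101} = l \left(- \frac{1}{74}\right) - - \frac{133}{101} = - \frac{l}{74} + \frac{133}{101} = \frac{133}{101} - \frac{l}{74}$)
$k{\left(s \right)} = 121 + s^{2} + s^{3}$ ($k{\left(s \right)} = \left(s^{2} + s^{2} s\right) + 121 = \left(s^{2} + s^{3}\right) + 121 = 121 + s^{2} + s^{3}$)
$\frac{\left(-2\right) k{\left(-59 \right)}}{V{\left(-38,-241 \right)}} = \frac{\left(-2\right) \left(121 + \left(-59\right)^{2} + \left(-59\right)^{3}\right)}{\frac{133}{101} - - \frac{19}{37}} = \frac{\left(-2\right) \left(121 + 3481 - 205379\right)}{\frac{133}{101} + \frac{19}{37}} = \frac{\left(-2\right) \left(-201777\right)}{\frac{6840}{3737}} = 403554 \cdot \frac{3737}{6840} = \frac{251346883}{1140}$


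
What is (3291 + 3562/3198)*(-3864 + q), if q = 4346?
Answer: 195176260/123 ≈ 1.5868e+6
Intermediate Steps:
(3291 + 3562/3198)*(-3864 + q) = (3291 + 3562/3198)*(-3864 + 4346) = (3291 + 3562*(1/3198))*482 = (3291 + 137/123)*482 = (404930/123)*482 = 195176260/123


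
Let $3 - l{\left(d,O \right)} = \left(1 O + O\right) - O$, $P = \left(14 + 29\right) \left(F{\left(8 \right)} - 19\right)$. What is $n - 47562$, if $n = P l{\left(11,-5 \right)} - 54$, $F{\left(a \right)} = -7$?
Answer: $-56560$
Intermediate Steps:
$P = -1118$ ($P = \left(14 + 29\right) \left(-7 - 19\right) = 43 \left(-26\right) = -1118$)
$l{\left(d,O \right)} = 3 - O$ ($l{\left(d,O \right)} = 3 - \left(\left(1 O + O\right) - O\right) = 3 - \left(\left(O + O\right) - O\right) = 3 - \left(2 O - O\right) = 3 - O$)
$n = -8998$ ($n = - 1118 \left(3 - -5\right) - 54 = - 1118 \left(3 + 5\right) - 54 = \left(-1118\right) 8 - 54 = -8944 - 54 = -8998$)
$n - 47562 = -8998 - 47562 = -56560$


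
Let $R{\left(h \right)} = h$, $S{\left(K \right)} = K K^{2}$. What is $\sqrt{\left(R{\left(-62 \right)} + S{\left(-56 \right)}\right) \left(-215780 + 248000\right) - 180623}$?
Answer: $i \sqrt{5660525783} \approx 75237.0 i$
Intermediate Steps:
$S{\left(K \right)} = K^{3}$
$\sqrt{\left(R{\left(-62 \right)} + S{\left(-56 \right)}\right) \left(-215780 + 248000\right) - 180623} = \sqrt{\left(-62 + \left(-56\right)^{3}\right) \left(-215780 + 248000\right) - 180623} = \sqrt{\left(-62 - 175616\right) 32220 - 180623} = \sqrt{\left(-175678\right) 32220 - 180623} = \sqrt{-5660345160 - 180623} = \sqrt{-5660525783} = i \sqrt{5660525783}$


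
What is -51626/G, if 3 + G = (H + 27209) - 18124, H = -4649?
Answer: -51626/4433 ≈ -11.646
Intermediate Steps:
G = 4433 (G = -3 + ((-4649 + 27209) - 18124) = -3 + (22560 - 18124) = -3 + 4436 = 4433)
-51626/G = -51626/4433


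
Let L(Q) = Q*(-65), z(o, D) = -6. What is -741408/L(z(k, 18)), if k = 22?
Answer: -123568/65 ≈ -1901.0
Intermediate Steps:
L(Q) = -65*Q
-741408/L(z(k, 18)) = -741408/((-65*(-6))) = -741408/390 = -741408*1/390 = -123568/65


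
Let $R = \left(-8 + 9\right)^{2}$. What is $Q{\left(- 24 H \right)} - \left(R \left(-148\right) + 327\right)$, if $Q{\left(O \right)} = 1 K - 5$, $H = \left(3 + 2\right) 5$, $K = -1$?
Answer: $-185$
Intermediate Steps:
$R = 1$ ($R = 1^{2} = 1$)
$H = 25$ ($H = 5 \cdot 5 = 25$)
$Q{\left(O \right)} = -6$ ($Q{\left(O \right)} = 1 \left(-1\right) - 5 = -1 - 5 = -6$)
$Q{\left(- 24 H \right)} - \left(R \left(-148\right) + 327\right) = -6 - \left(1 \left(-148\right) + 327\right) = -6 - \left(-148 + 327\right) = -6 - 179 = -185$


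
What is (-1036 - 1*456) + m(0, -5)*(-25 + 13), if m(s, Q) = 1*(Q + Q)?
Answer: -1372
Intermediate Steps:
m(s, Q) = 2*Q (m(s, Q) = 1*(2*Q) = 2*Q)
(-1036 - 1*456) + m(0, -5)*(-25 + 13) = (-1036 - 1*456) + (2*(-5))*(-25 + 13) = (-1036 - 456) - 10*(-12) = -1492 + 120 = -1372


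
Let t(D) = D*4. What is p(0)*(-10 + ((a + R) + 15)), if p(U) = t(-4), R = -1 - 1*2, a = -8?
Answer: 96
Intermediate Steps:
R = -3 (R = -1 - 2 = -3)
t(D) = 4*D
p(U) = -16 (p(U) = 4*(-4) = -16)
p(0)*(-10 + ((a + R) + 15)) = -16*(-10 + ((-8 - 3) + 15)) = -16*(-10 + (-11 + 15)) = -16*(-10 + 4) = -16*(-6) = 96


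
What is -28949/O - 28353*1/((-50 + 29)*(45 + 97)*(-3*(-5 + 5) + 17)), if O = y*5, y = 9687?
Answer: -31421017/818454630 ≈ -0.038391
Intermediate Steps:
O = 48435 (O = 9687*5 = 48435)
-28949/O - 28353*1/((-50 + 29)*(45 + 97)*(-3*(-5 + 5) + 17)) = -28949/48435 - 28353*1/((-50 + 29)*(45 + 97)*(-3*(-5 + 5) + 17)) = -28949*1/48435 - 28353*(-1/(2982*(-3*0 + 17))) = -28949/48435 - 28353*(-1/(2982*(0 + 17))) = -28949/48435 - 28353/(142*(17*(-21))) = -28949/48435 - 28353/(142*(-357)) = -28949/48435 - 28353/(-50694) = -28949/48435 - 28353*(-1/50694) = -28949/48435 + 9451/16898 = -31421017/818454630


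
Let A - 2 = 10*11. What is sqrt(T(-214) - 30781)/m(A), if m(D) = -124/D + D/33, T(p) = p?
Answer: 924*I*sqrt(30995)/2113 ≈ 76.987*I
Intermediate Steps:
A = 112 (A = 2 + 10*11 = 2 + 110 = 112)
m(D) = -124/D + D/33 (m(D) = -124/D + D*(1/33) = -124/D + D/33)
sqrt(T(-214) - 30781)/m(A) = sqrt(-214 - 30781)/(-124/112 + (1/33)*112) = sqrt(-30995)/(-124*1/112 + 112/33) = (I*sqrt(30995))/(-31/28 + 112/33) = (I*sqrt(30995))/(2113/924) = (I*sqrt(30995))*(924/2113) = 924*I*sqrt(30995)/2113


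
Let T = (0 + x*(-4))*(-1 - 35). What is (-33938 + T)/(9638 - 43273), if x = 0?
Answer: 33938/33635 ≈ 1.0090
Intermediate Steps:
T = 0 (T = (0 + 0*(-4))*(-1 - 35) = (0 + 0)*(-36) = 0*(-36) = 0)
(-33938 + T)/(9638 - 43273) = (-33938 + 0)/(9638 - 43273) = -33938/(-33635) = -33938*(-1/33635) = 33938/33635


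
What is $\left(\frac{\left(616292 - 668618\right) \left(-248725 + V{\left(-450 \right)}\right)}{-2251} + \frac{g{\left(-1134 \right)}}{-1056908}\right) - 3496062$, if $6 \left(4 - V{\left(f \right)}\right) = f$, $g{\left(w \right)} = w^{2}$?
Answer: $- \frac{5517136094341605}{594774977} \approx -9.276 \cdot 10^{6}$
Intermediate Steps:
$V{\left(f \right)} = 4 - \frac{f}{6}$
$\left(\frac{\left(616292 - 668618\right) \left(-248725 + V{\left(-450 \right)}\right)}{-2251} + \frac{g{\left(-1134 \right)}}{-1056908}\right) - 3496062 = \left(\frac{\left(616292 - 668618\right) \left(-248725 + \left(4 - -75\right)\right)}{-2251} + \frac{\left(-1134\right)^{2}}{-1056908}\right) - 3496062 = \left(- 52326 \left(-248725 + \left(4 + 75\right)\right) \left(- \frac{1}{2251}\right) + 1285956 \left(- \frac{1}{1056908}\right)\right) - 3496062 = \left(- 52326 \left(-248725 + 79\right) \left(- \frac{1}{2251}\right) - \frac{321489}{264227}\right) - 3496062 = \left(\left(-52326\right) \left(-248646\right) \left(- \frac{1}{2251}\right) - \frac{321489}{264227}\right) - 3496062 = \left(13010650596 \left(- \frac{1}{2251}\right) - \frac{321489}{264227}\right) - 3496062 = \left(- \frac{13010650596}{2251} - \frac{321489}{264227}\right) - 3496062 = - \frac{3437765898701031}{594774977} - 3496062 = - \frac{5517136094341605}{594774977}$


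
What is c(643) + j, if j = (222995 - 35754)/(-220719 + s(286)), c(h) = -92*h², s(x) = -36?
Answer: -8396926114781/220755 ≈ -3.8037e+7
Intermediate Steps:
j = -187241/220755 (j = (222995 - 35754)/(-220719 - 36) = 187241/(-220755) = 187241*(-1/220755) = -187241/220755 ≈ -0.84818)
c(643) + j = -92*643² - 187241/220755 = -92*413449 - 187241/220755 = -38037308 - 187241/220755 = -8396926114781/220755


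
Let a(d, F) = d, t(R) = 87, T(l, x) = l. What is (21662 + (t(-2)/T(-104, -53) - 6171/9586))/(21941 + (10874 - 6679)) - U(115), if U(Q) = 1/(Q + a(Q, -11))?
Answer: 1235159664719/1498227382080 ≈ 0.82441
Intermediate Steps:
U(Q) = 1/(2*Q) (U(Q) = 1/(Q + Q) = 1/(2*Q))
(21662 + (t(-2)/T(-104, -53) - 6171/9586))/(21941 + (10874 - 6679)) - U(115) = (21662 + (87/(-104) - 6171/9586))/(21941 + (10874 - 6679)) - 1/(2*115) = (21662 + (87*(-1/104) - 6171*1/9586))/(21941 + 4195) - 1/(2*115) = (21662 + (-87/104 - 6171/9586))/26136 - 1*1/230 = (21662 - 737883/498472)*(1/26136) - 1/230 = (10797162581/498472)*(1/26136) - 1/230 = 10797162581/13028064192 - 1/230 = 1235159664719/1498227382080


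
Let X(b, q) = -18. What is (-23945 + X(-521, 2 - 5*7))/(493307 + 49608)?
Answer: -23963/542915 ≈ -0.044138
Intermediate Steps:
(-23945 + X(-521, 2 - 5*7))/(493307 + 49608) = (-23945 - 18)/(493307 + 49608) = -23963/542915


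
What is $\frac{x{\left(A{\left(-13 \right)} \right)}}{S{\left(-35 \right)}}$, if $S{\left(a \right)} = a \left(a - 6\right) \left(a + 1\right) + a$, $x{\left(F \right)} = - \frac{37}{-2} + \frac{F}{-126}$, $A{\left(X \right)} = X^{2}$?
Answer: $- \frac{1081}{3075975} \approx -0.00035143$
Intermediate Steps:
$x{\left(F \right)} = \frac{37}{2} - \frac{F}{126}$ ($x{\left(F \right)} = \left(-37\right) \left(- \frac{1}{2}\right) + F \left(- \frac{1}{126}\right) = \frac{37}{2} - \frac{F}{126}$)
$S{\left(a \right)} = a + a \left(1 + a\right) \left(-6 + a\right)$ ($S{\left(a \right)} = a \left(-6 + a\right) \left(1 + a\right) + a = a \left(1 + a\right) \left(-6 + a\right) + a = a + a \left(1 + a\right) \left(-6 + a\right)$)
$\frac{x{\left(A{\left(-13 \right)} \right)}}{S{\left(-35 \right)}} = \frac{\frac{37}{2} - \frac{\left(-13\right)^{2}}{126}}{\left(-35\right) \left(-5 + \left(-35\right)^{2} - -175\right)} = \frac{\frac{37}{2} - \frac{169}{126}}{\left(-35\right) \left(-5 + 1225 + 175\right)} = \frac{\frac{37}{2} - \frac{169}{126}}{\left(-35\right) 1395} = \frac{1081}{63 \left(-48825\right)} = \frac{1081}{63} \left(- \frac{1}{48825}\right) = - \frac{1081}{3075975}$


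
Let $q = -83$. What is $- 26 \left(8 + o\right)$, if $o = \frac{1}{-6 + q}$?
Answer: $- \frac{18486}{89} \approx -207.71$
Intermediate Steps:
$o = - \frac{1}{89}$ ($o = \frac{1}{-6 - 83} = \frac{1}{-89} = - \frac{1}{89} \approx -0.011236$)
$- 26 \left(8 + o\right) = - 26 \left(8 - \frac{1}{89}\right) = \left(-26\right) \frac{711}{89} = - \frac{18486}{89}$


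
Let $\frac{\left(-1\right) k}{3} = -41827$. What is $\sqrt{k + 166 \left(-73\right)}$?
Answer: $\sqrt{113363} \approx 336.69$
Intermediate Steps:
$k = 125481$ ($k = \left(-3\right) \left(-41827\right) = 125481$)
$\sqrt{k + 166 \left(-73\right)} = \sqrt{125481 + 166 \left(-73\right)} = \sqrt{125481 - 12118} = \sqrt{113363}$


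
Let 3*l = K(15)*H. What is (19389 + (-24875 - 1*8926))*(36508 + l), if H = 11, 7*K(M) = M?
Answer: -3683865732/7 ≈ -5.2627e+8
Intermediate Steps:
K(M) = M/7
l = 55/7 (l = (((1/7)*15)*11)/3 = ((15/7)*11)/3 = (1/3)*(165/7) = 55/7 ≈ 7.8571)
(19389 + (-24875 - 1*8926))*(36508 + l) = (19389 + (-24875 - 1*8926))*(36508 + 55/7) = (19389 + (-24875 - 8926))*(255611/7) = (19389 - 33801)*(255611/7) = -14412*255611/7 = -3683865732/7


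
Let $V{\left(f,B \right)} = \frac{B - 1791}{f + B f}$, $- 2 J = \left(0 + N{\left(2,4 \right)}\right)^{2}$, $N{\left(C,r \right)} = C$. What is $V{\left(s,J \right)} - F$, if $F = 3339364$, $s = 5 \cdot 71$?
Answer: $- \frac{1185472427}{355} \approx -3.3394 \cdot 10^{6}$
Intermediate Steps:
$J = -2$ ($J = - \frac{\left(0 + 2\right)^{2}}{2} = - \frac{2^{2}}{2} = \left(- \frac{1}{2}\right) 4 = -2$)
$s = 355$
$V{\left(f,B \right)} = \frac{-1791 + B}{f + B f}$
$V{\left(s,J \right)} - F = \frac{-1791 - 2}{355 \left(1 - 2\right)} - 3339364 = \frac{1}{355} \frac{1}{-1} \left(-1793\right) - 3339364 = \frac{1}{355} \left(-1\right) \left(-1793\right) - 3339364 = \frac{1793}{355} - 3339364 = - \frac{1185472427}{355}$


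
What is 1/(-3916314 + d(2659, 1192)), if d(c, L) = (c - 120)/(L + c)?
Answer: -3851/15081722675 ≈ -2.5534e-7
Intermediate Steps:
d(c, L) = (-120 + c)/(L + c)
1/(-3916314 + d(2659, 1192)) = 1/(-3916314 + (-120 + 2659)/(1192 + 2659)) = 1/(-3916314 + 2539/3851) = 1/(-15081722675/3851) = -3851/15081722675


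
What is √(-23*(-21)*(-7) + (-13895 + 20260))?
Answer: 2*√746 ≈ 54.626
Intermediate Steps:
√(-23*(-21)*(-7) + (-13895 + 20260)) = √(483*(-7) + 6365) = √(-3381 + 6365) = √2984 = 2*√746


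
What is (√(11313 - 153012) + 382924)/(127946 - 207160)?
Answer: -191462/39607 - I*√141699/79214 ≈ -4.834 - 0.0047521*I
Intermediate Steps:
(√(11313 - 153012) + 382924)/(127946 - 207160) = (√(-141699) + 382924)/(-79214) = (I*√141699 + 382924)*(-1/79214) = (382924 + I*√141699)*(-1/79214) = -191462/39607 - I*√141699/79214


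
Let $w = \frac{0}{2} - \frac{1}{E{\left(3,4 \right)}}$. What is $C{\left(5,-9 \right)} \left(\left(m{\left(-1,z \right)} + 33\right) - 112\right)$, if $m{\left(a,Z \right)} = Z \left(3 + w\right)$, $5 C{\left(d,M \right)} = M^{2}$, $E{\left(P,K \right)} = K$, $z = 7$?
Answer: $- \frac{19359}{20} \approx -967.95$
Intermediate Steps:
$C{\left(d,M \right)} = \frac{M^{2}}{5}$
$w = - \frac{1}{4}$ ($w = \frac{0}{2} - \frac{1}{4} = 0 \cdot \frac{1}{2} - \frac{1}{4} = 0 - \frac{1}{4} = - \frac{1}{4} \approx -0.25$)
$m{\left(a,Z \right)} = \frac{11 Z}{4}$ ($m{\left(a,Z \right)} = Z \left(3 - \frac{1}{4}\right) = Z \frac{11}{4} = \frac{11 Z}{4}$)
$C{\left(5,-9 \right)} \left(\left(m{\left(-1,z \right)} + 33\right) - 112\right) = \frac{\left(-9\right)^{2}}{5} \left(\left(\frac{11}{4} \cdot 7 + 33\right) - 112\right) = \frac{1}{5} \cdot 81 \left(\left(\frac{77}{4} + 33\right) - 112\right) = \frac{81 \left(\frac{209}{4} - 112\right)}{5} = \frac{81}{5} \left(- \frac{239}{4}\right) = - \frac{19359}{20}$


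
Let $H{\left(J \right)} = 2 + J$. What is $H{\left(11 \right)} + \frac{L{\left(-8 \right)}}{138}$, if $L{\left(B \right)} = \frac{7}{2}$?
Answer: $\frac{3595}{276} \approx 13.025$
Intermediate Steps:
$L{\left(B \right)} = \frac{7}{2}$ ($L{\left(B \right)} = 7 \cdot \frac{1}{2} = \frac{7}{2}$)
$H{\left(11 \right)} + \frac{L{\left(-8 \right)}}{138} = \left(2 + 11\right) + \frac{7}{2 \cdot 138} = 13 + \frac{7}{2} \cdot \frac{1}{138} = 13 + \frac{7}{276} = \frac{3595}{276}$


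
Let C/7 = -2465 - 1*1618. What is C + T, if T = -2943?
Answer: -31524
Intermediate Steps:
C = -28581 (C = 7*(-2465 - 1*1618) = 7*(-2465 - 1618) = 7*(-4083) = -28581)
C + T = -28581 - 2943 = -31524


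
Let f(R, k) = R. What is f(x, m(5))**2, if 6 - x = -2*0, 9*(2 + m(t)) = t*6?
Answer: 36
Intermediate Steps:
m(t) = -2 + 2*t/3 (m(t) = -2 + (t*6)/9 = -2 + (6*t)/9 = -2 + 2*t/3)
x = 6 (x = 6 - (-2)*0 = 6 - 1*0 = 6 + 0 = 6)
f(x, m(5))**2 = 6**2 = 36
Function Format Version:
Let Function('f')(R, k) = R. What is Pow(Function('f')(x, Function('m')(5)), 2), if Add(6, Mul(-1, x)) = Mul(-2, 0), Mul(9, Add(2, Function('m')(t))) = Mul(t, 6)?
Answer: 36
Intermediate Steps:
Function('m')(t) = Add(-2, Mul(Rational(2, 3), t)) (Function('m')(t) = Add(-2, Mul(Rational(1, 9), Mul(t, 6))) = Add(-2, Mul(Rational(1, 9), Mul(6, t))) = Add(-2, Mul(Rational(2, 3), t)))
x = 6 (x = Add(6, Mul(-1, Mul(-2, 0))) = Add(6, Mul(-1, 0)) = Add(6, 0) = 6)
Pow(Function('f')(x, Function('m')(5)), 2) = Pow(6, 2) = 36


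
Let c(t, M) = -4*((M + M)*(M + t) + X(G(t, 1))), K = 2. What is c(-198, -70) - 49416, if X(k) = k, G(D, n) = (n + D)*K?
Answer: -197920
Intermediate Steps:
G(D, n) = 2*D + 2*n (G(D, n) = (n + D)*2 = (D + n)*2 = 2*D + 2*n)
c(t, M) = -8 - 8*t - 8*M*(M + t) (c(t, M) = -4*((M + M)*(M + t) + (2*t + 2*1)) = -4*((2*M)*(M + t) + (2*t + 2)) = -4*(2*M*(M + t) + (2 + 2*t)) = -4*(2 + 2*t + 2*M*(M + t)) = -8 - 8*t - 8*M*(M + t))
c(-198, -70) - 49416 = (-8 - 8*(-198) - 8*(-70)² - 8*(-70)*(-198)) - 49416 = (-8 + 1584 - 8*4900 - 110880) - 49416 = (-8 + 1584 - 39200 - 110880) - 49416 = -148504 - 49416 = -197920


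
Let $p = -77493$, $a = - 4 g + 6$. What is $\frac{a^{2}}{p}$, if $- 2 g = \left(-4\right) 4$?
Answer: $- \frac{52}{5961} \approx -0.0087234$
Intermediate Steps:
$g = 8$ ($g = - \frac{\left(-4\right) 4}{2} = \left(- \frac{1}{2}\right) \left(-16\right) = 8$)
$a = -26$ ($a = \left(-4\right) 8 + 6 = -32 + 6 = -26$)
$\frac{a^{2}}{p} = \frac{\left(-26\right)^{2}}{-77493} = 676 \left(- \frac{1}{77493}\right) = - \frac{52}{5961}$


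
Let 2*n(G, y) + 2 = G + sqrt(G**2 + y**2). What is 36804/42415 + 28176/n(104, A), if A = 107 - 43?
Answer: -60907858932/47801705 + 112704*sqrt(233)/1127 ≈ 252.31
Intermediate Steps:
A = 64
n(G, y) = -1 + G/2 + sqrt(G**2 + y**2)/2 (n(G, y) = -1 + (G + sqrt(G**2 + y**2))/2 = -1 + (G/2 + sqrt(G**2 + y**2)/2) = -1 + G/2 + sqrt(G**2 + y**2)/2)
36804/42415 + 28176/n(104, A) = 36804/42415 + 28176/(-1 + (1/2)*104 + sqrt(104**2 + 64**2)/2) = 36804*(1/42415) + 28176/(-1 + 52 + sqrt(10816 + 4096)/2) = 36804/42415 + 28176/(-1 + 52 + sqrt(14912)/2) = 36804/42415 + 28176/(-1 + 52 + (8*sqrt(233))/2) = 36804/42415 + 28176/(-1 + 52 + 4*sqrt(233)) = 36804/42415 + 28176/(51 + 4*sqrt(233))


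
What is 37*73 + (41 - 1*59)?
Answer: 2683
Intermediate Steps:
37*73 + (41 - 1*59) = 2701 + (41 - 59) = 2701 - 18 = 2683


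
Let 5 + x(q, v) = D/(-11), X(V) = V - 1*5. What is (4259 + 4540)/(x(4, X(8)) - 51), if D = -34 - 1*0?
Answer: -32263/194 ≈ -166.30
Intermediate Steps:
X(V) = -5 + V (X(V) = V - 5 = -5 + V)
D = -34 (D = -34 + 0 = -34)
x(q, v) = -21/11 (x(q, v) = -5 - 34/(-11) = -5 - 34*(-1/11) = -5 + 34/11 = -21/11)
(4259 + 4540)/(x(4, X(8)) - 51) = (4259 + 4540)/(-21/11 - 51) = 8799/(-582/11) = 8799*(-11/582) = -32263/194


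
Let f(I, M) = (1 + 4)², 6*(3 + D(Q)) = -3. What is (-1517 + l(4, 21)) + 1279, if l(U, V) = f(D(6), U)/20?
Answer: -947/4 ≈ -236.75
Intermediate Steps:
D(Q) = -7/2 (D(Q) = -3 + (⅙)*(-3) = -3 - ½ = -7/2)
f(I, M) = 25 (f(I, M) = 5² = 25)
l(U, V) = 5/4 (l(U, V) = 25/20 = 25*(1/20) = 5/4)
(-1517 + l(4, 21)) + 1279 = (-1517 + 5/4) + 1279 = -6063/4 + 1279 = -947/4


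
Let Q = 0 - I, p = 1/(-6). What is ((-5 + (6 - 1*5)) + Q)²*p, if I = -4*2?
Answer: -8/3 ≈ -2.6667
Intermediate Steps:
p = -⅙ (p = 1*(-⅙) = -⅙ ≈ -0.16667)
I = -8
Q = 8 (Q = 0 - 1*(-8) = 0 + 8 = 8)
((-5 + (6 - 1*5)) + Q)²*p = ((-5 + (6 - 1*5)) + 8)²*(-⅙) = ((-5 + (6 - 5)) + 8)²*(-⅙) = ((-5 + 1) + 8)²*(-⅙) = (-4 + 8)²*(-⅙) = 4²*(-⅙) = 16*(-⅙) = -8/3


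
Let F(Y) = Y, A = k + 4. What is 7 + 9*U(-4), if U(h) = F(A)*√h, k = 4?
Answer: 7 + 144*I ≈ 7.0 + 144.0*I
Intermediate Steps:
A = 8 (A = 4 + 4 = 8)
U(h) = 8*√h
7 + 9*U(-4) = 7 + 9*(8*√(-4)) = 7 + 9*(8*(2*I)) = 7 + 9*(16*I) = 7 + 144*I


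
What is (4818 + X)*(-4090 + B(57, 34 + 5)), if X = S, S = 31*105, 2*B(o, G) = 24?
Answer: -32921694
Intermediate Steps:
B(o, G) = 12 (B(o, G) = (½)*24 = 12)
S = 3255
X = 3255
(4818 + X)*(-4090 + B(57, 34 + 5)) = (4818 + 3255)*(-4090 + 12) = 8073*(-4078) = -32921694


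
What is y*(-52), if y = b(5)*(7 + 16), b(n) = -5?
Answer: 5980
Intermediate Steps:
y = -115 (y = -5*(7 + 16) = -5*23 = -115)
y*(-52) = -115*(-52) = 5980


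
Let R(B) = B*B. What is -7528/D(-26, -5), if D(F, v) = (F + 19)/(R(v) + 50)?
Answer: 564600/7 ≈ 80657.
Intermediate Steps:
R(B) = B²
D(F, v) = (19 + F)/(50 + v²) (D(F, v) = (F + 19)/(v² + 50) = (19 + F)/(50 + v²))
-7528/D(-26, -5) = -7528*(50 + (-5)²)/(19 - 26) = -7528/(-7/(50 + 25)) = -7528/(-7/75) = -7528*(-75/7) = 564600/7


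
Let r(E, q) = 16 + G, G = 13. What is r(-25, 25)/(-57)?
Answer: -29/57 ≈ -0.50877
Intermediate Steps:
r(E, q) = 29 (r(E, q) = 16 + 13 = 29)
r(-25, 25)/(-57) = 29/(-57) = 29*(-1/57) = -29/57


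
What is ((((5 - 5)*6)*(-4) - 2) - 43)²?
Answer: 2025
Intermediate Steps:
((((5 - 5)*6)*(-4) - 2) - 43)² = (((0*6)*(-4) - 2) - 43)² = ((0*(-4) - 2) - 43)² = ((0 - 2) - 43)² = (-2 - 43)² = (-45)² = 2025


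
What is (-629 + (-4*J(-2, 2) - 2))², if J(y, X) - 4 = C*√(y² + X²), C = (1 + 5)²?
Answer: 584497 + 372672*√2 ≈ 1.1115e+6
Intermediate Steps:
C = 36 (C = 6² = 36)
J(y, X) = 4 + 36*√(X² + y²) (J(y, X) = 4 + 36*√(y² + X²) = 4 + 36*√(X² + y²))
(-629 + (-4*J(-2, 2) - 2))² = (-629 + (-4*(4 + 36*√(2² + (-2)²)) - 2))² = (-629 + (-4*(4 + 36*√(4 + 4)) - 2))² = (-629 + (-4*(4 + 36*√8) - 2))² = (-629 + (-4*(4 + 36*(2*√2)) - 2))² = (-629 + (-4*(4 + 72*√2) - 2))² = (-629 + ((-16 - 288*√2) - 2))² = (-629 + (-18 - 288*√2))² = (-647 - 288*√2)²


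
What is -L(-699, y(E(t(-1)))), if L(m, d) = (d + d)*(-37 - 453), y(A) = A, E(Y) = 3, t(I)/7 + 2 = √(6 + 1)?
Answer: 2940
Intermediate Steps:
t(I) = -14 + 7*√7 (t(I) = -14 + 7*√(6 + 1) = -14 + 7*√7)
L(m, d) = -980*d (L(m, d) = (2*d)*(-490) = -980*d)
-L(-699, y(E(t(-1)))) = -(-980)*3 = -1*(-2940) = 2940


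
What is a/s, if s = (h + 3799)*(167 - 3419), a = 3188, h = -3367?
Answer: -797/351216 ≈ -0.0022693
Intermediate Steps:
s = -1404864 (s = (-3367 + 3799)*(167 - 3419) = 432*(-3252) = -1404864)
a/s = 3188/(-1404864) = 3188*(-1/1404864) = -797/351216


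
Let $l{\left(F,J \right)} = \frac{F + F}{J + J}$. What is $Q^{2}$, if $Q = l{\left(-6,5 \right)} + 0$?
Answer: $\frac{36}{25} \approx 1.44$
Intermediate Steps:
$l{\left(F,J \right)} = \frac{F}{J}$ ($l{\left(F,J \right)} = \frac{2 F}{2 J} = 2 F \frac{1}{2 J} = \frac{F}{J}$)
$Q = - \frac{6}{5}$ ($Q = - \frac{6}{5} + 0 = - \frac{6}{5} \approx -1.2$)
$Q^{2} = \left(- \frac{6}{5}\right)^{2} = \frac{36}{25}$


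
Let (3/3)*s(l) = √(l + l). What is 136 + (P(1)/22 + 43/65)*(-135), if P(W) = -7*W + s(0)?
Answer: 25639/286 ≈ 89.647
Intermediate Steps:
s(l) = √2*√l (s(l) = √(l + l) = √(2*l) = √2*√l)
P(W) = -7*W (P(W) = -7*W + √2*√0 = -7*W + √2*0 = -7*W + 0 = -7*W)
136 + (P(1)/22 + 43/65)*(-135) = 136 + (-7*1/22 + 43/65)*(-135) = 136 + (-7*1/22 + 43*(1/65))*(-135) = 136 + (-7/22 + 43/65)*(-135) = 136 + (491/1430)*(-135) = 136 - 13257/286 = 25639/286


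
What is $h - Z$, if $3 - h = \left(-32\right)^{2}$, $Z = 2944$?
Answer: $-3965$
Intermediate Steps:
$h = -1021$ ($h = 3 - \left(-32\right)^{2} = 3 - 1024 = -1021$)
$h - Z = -1021 - 2944 = -3965$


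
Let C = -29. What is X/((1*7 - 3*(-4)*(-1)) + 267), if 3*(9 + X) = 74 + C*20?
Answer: -533/786 ≈ -0.67812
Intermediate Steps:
X = -533/3 (X = -9 + (74 - 29*20)/3 = -9 + (74 - 580)/3 = -9 + (⅓)*(-506) = -9 - 506/3 = -533/3 ≈ -177.67)
X/((1*7 - 3*(-4)*(-1)) + 267) = -533/(3*((1*7 - 3*(-4)*(-1)) + 267)) = -533/(3*((7 + 12*(-1)) + 267)) = -533/(3*((7 - 12) + 267)) = -533/(3*(-5 + 267)) = -533/3/262 = -533/3*1/262 = -533/786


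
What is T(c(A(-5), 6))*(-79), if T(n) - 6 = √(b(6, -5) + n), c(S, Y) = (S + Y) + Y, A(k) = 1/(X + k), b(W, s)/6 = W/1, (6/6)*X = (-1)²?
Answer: -474 - 79*√191/2 ≈ -1019.9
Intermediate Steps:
X = 1 (X = (-1)² = 1)
b(W, s) = 6*W (b(W, s) = 6*(W/1) = 6*(W*1) = 6*W)
A(k) = 1/(1 + k)
c(S, Y) = S + 2*Y
T(n) = 6 + √(36 + n) (T(n) = 6 + √(6*6 + n) = 6 + √(36 + n))
T(c(A(-5), 6))*(-79) = (6 + √(36 + (1/(1 - 5) + 2*6)))*(-79) = (6 + √(36 + (1/(-4) + 12)))*(-79) = (6 + √(36 + (-¼ + 12)))*(-79) = (6 + √(36 + 47/4))*(-79) = (6 + √(191/4))*(-79) = (6 + √191/2)*(-79) = -474 - 79*√191/2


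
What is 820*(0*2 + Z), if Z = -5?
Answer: -4100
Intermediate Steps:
820*(0*2 + Z) = 820*(0*2 - 5) = 820*(0 - 5) = 820*(-5) = -4100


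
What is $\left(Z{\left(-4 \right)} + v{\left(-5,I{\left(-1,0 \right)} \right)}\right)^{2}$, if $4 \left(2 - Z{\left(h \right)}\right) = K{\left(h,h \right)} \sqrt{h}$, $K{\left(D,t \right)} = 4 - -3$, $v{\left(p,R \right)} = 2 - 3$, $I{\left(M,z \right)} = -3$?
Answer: $\frac{\left(2 - 7 i\right)^{2}}{4} \approx -11.25 - 7.0 i$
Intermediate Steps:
$v{\left(p,R \right)} = -1$
$K{\left(D,t \right)} = 7$ ($K{\left(D,t \right)} = 4 + 3 = 7$)
$Z{\left(h \right)} = 2 - \frac{7 \sqrt{h}}{4}$
$\left(Z{\left(-4 \right)} + v{\left(-5,I{\left(-1,0 \right)} \right)}\right)^{2} = \left(\left(2 - \frac{7 \sqrt{-4}}{4}\right) - 1\right)^{2} = \left(\left(2 - \frac{7 \cdot 2 i}{4}\right) - 1\right)^{2} = \left(\left(2 - \frac{7 i}{2}\right) - 1\right)^{2} = \left(1 - \frac{7 i}{2}\right)^{2}$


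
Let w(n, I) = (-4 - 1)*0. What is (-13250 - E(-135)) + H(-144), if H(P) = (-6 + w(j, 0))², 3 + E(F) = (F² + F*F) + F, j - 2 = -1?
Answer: -49526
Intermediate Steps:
j = 1 (j = 2 - 1 = 1)
w(n, I) = 0 (w(n, I) = -5*0 = 0)
E(F) = -3 + F + 2*F² (E(F) = -3 + ((F² + F*F) + F) = -3 + ((F² + F²) + F) = -3 + (2*F² + F) = -3 + (F + 2*F²) = -3 + F + 2*F²)
H(P) = 36 (H(P) = (-6 + 0)² = (-6)² = 36)
(-13250 - E(-135)) + H(-144) = (-13250 - (-3 - 135 + 2*(-135)²)) + 36 = (-13250 - (-3 - 135 + 2*18225)) + 36 = (-13250 - (-3 - 135 + 36450)) + 36 = (-13250 - 1*36312) + 36 = (-13250 - 36312) + 36 = -49562 + 36 = -49526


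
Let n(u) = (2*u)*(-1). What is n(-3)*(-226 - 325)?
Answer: -3306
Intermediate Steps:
n(u) = -2*u
n(-3)*(-226 - 325) = (-2*(-3))*(-226 - 325) = 6*(-551) = -3306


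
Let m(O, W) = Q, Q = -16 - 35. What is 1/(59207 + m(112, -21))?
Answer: 1/59156 ≈ 1.6904e-5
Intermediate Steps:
Q = -51
m(O, W) = -51
1/(59207 + m(112, -21)) = 1/(59207 - 51) = 1/59156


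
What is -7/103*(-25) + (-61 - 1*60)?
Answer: -12288/103 ≈ -119.30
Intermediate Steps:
-7/103*(-25) + (-61 - 1*60) = -7*1/103*(-25) + (-61 - 60) = -7/103*(-25) - 121 = 175/103 - 121 = -12288/103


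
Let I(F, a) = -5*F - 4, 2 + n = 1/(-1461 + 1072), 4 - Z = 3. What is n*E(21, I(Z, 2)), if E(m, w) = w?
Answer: 7011/389 ≈ 18.023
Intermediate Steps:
Z = 1 (Z = 4 - 1*3 = 4 - 3 = 1)
n = -779/389 (n = -2 + 1/(-1461 + 1072) = -2 + 1/(-389) = -2 - 1/389 = -779/389 ≈ -2.0026)
I(F, a) = -4 - 5*F
n*E(21, I(Z, 2)) = -779*(-4 - 5*1)/389 = -779*(-4 - 5)/389 = -779/389*(-9) = 7011/389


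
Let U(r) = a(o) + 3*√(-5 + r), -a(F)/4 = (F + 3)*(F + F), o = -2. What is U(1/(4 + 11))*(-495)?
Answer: -7920 - 99*I*√1110 ≈ -7920.0 - 3298.3*I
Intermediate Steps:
a(F) = -8*F*(3 + F) (a(F) = -4*(F + 3)*(F + F) = -4*(3 + F)*2*F = -8*F*(3 + F))
U(r) = 16 + 3*√(-5 + r) (U(r) = -8*(-2)*(3 - 2) + 3*√(-5 + r) = -8*(-2)*1 + 3*√(-5 + r) = 16 + 3*√(-5 + r))
U(1/(4 + 11))*(-495) = (16 + 3*√(-5 + 1/(4 + 11)))*(-495) = (16 + 3*√(-5 + 1/15))*(-495) = (16 + 3*√(-74/15))*(-495) = (16 + 3*(I*√1110/15))*(-495) = (16 + I*√1110/5)*(-495) = -7920 - 99*I*√1110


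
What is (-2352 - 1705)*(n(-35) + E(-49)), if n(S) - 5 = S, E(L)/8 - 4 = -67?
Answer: 2166438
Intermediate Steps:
E(L) = -504 (E(L) = 32 + 8*(-67) = 32 - 536 = -504)
n(S) = 5 + S
(-2352 - 1705)*(n(-35) + E(-49)) = (-2352 - 1705)*((5 - 35) - 504) = -4057*(-30 - 504) = -4057*(-534) = 2166438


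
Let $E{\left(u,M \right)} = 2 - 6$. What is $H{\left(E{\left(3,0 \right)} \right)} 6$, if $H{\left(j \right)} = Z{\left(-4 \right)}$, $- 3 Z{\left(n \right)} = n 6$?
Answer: $48$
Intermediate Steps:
$Z{\left(n \right)} = - 2 n$ ($Z{\left(n \right)} = - \frac{n 6}{3} = - \frac{6 n}{3} = - 2 n$)
$E{\left(u,M \right)} = -4$ ($E{\left(u,M \right)} = 2 - 6 = -4$)
$H{\left(j \right)} = 8$ ($H{\left(j \right)} = \left(-2\right) \left(-4\right) = 8$)
$H{\left(E{\left(3,0 \right)} \right)} 6 = 8 \cdot 6 = 48$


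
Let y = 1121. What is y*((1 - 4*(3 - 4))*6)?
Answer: 33630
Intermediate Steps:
y*((1 - 4*(3 - 4))*6) = 1121*((1 - 4*(3 - 4))*6) = 1121*((1 - 4*(-1))*6) = 1121*((1 + 4)*6) = 1121*(5*6) = 1121*30 = 33630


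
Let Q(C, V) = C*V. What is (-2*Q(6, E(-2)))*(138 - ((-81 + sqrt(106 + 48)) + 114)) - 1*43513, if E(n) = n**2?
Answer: -48553 + 48*sqrt(154) ≈ -47957.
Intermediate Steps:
(-2*Q(6, E(-2)))*(138 - ((-81 + sqrt(106 + 48)) + 114)) - 1*43513 = (-12*(-2)**2)*(138 - ((-81 + sqrt(106 + 48)) + 114)) - 1*43513 = (-12*4)*(138 - ((-81 + sqrt(154)) + 114)) - 43513 = (-2*24)*(138 - (33 + sqrt(154))) - 43513 = -48*(138 + (-33 - sqrt(154))) - 43513 = -48*(105 - sqrt(154)) - 43513 = (-5040 + 48*sqrt(154)) - 43513 = -48553 + 48*sqrt(154)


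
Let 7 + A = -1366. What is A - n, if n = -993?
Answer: -380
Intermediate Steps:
A = -1373 (A = -7 - 1366 = -1373)
A - n = -1373 - 1*(-993) = -1373 + 993 = -380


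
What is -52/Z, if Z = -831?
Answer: 52/831 ≈ 0.062575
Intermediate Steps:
-52/Z = -52/(-831) = -52*(-1/831) = 52/831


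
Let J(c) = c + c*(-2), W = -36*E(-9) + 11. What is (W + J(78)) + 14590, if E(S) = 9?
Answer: 14199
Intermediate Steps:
W = -313 (W = -36*9 + 11 = -324 + 11 = -313)
J(c) = -c (J(c) = c - 2*c = -c)
(W + J(78)) + 14590 = (-313 - 1*78) + 14590 = (-313 - 78) + 14590 = -391 + 14590 = 14199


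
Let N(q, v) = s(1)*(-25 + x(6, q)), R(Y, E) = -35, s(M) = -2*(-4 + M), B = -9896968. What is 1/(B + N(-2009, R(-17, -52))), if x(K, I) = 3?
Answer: -1/9897100 ≈ -1.0104e-7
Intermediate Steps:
s(M) = 8 - 2*M
N(q, v) = -132 (N(q, v) = (8 - 2*1)*(-25 + 3) = (8 - 2)*(-22) = 6*(-22) = -132)
1/(B + N(-2009, R(-17, -52))) = 1/(-9896968 - 132) = 1/(-9897100) = -1/9897100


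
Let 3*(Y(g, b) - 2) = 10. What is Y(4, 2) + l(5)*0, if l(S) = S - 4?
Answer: 16/3 ≈ 5.3333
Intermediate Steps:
l(S) = -4 + S
Y(g, b) = 16/3 (Y(g, b) = 2 + (1/3)*10 = 2 + 10/3 = 16/3)
Y(4, 2) + l(5)*0 = 16/3 + (-4 + 5)*0 = 16/3 + 1*0 = 16/3 + 0 = 16/3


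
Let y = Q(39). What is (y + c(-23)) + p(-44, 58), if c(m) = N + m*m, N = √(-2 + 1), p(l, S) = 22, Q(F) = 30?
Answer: 581 + I ≈ 581.0 + 1.0*I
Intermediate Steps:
N = I (N = √(-1) = I ≈ 1.0*I)
y = 30
c(m) = I + m² (c(m) = I + m*m = I + m²)
(y + c(-23)) + p(-44, 58) = (30 + (I + (-23)²)) + 22 = (30 + (I + 529)) + 22 = (30 + (529 + I)) + 22 = (559 + I) + 22 = 581 + I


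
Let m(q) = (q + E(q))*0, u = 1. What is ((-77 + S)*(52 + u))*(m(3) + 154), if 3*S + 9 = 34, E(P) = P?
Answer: -1681372/3 ≈ -5.6046e+5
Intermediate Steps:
S = 25/3 (S = -3 + (1/3)*34 = -3 + 34/3 = 25/3 ≈ 8.3333)
m(q) = 0 (m(q) = (q + q)*0 = (2*q)*0 = 0)
((-77 + S)*(52 + u))*(m(3) + 154) = ((-77 + 25/3)*(52 + 1))*(0 + 154) = -206/3*53*154 = -10918/3*154 = -1681372/3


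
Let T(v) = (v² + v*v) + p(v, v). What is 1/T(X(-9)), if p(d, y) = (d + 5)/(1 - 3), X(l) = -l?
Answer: 1/155 ≈ 0.0064516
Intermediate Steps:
p(d, y) = -5/2 - d/2 (p(d, y) = (5 + d)/(-2) = (5 + d)*(-½) = -5/2 - d/2)
T(v) = -5/2 + 2*v² - v/2 (T(v) = (v² + v*v) + (-5/2 - v/2) = (v² + v²) + (-5/2 - v/2) = 2*v² + (-5/2 - v/2) = -5/2 + 2*v² - v/2)
1/T(X(-9)) = 1/(-5/2 + 2*(-1*(-9))² - (-1)*(-9)/2) = 1/(-5/2 + 2*9² - ½*9) = 1/(-5/2 + 2*81 - 9/2) = 1/(-5/2 + 162 - 9/2) = 1/155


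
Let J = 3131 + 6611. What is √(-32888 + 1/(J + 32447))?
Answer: 17*I*√4133729019/6027 ≈ 181.35*I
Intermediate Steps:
J = 9742
√(-32888 + 1/(J + 32447)) = √(-32888 + 1/(9742 + 32447)) = √(-32888 + 1/42189) = √(-1387511831/42189) = 17*I*√4133729019/6027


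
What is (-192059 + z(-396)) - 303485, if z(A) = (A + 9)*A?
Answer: -342292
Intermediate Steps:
z(A) = A*(9 + A) (z(A) = (9 + A)*A = A*(9 + A))
(-192059 + z(-396)) - 303485 = (-192059 - 396*(9 - 396)) - 303485 = (-192059 - 396*(-387)) - 303485 = (-192059 + 153252) - 303485 = -38807 - 303485 = -342292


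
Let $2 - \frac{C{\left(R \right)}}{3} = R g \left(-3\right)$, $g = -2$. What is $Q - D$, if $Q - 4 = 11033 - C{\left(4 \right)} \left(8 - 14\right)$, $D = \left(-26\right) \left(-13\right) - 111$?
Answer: $10414$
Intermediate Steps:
$C{\left(R \right)} = 6 - 18 R$ ($C{\left(R \right)} = 6 - 3 R \left(-2\right) \left(-3\right) = 6 - 3 - 2 R \left(-3\right) = 6 - 3 \cdot 6 R = 6 - 18 R$)
$D = 227$ ($D = 338 - 111 = 227$)
$Q = 10641$ ($Q = 4 + \left(11033 - \left(6 - 72\right) \left(8 - 14\right)\right) = 4 + \left(11033 - \left(6 - 72\right) \left(-6\right)\right) = 4 + \left(11033 - \left(-66\right) \left(-6\right)\right) = 4 + \left(11033 - 396\right) = 4 + 10637 = 10641$)
$Q - D = 10641 - 227 = 10414$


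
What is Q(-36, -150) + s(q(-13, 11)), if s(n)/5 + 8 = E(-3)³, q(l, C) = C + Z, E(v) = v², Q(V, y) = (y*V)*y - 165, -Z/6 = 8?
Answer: -806560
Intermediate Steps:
Z = -48 (Z = -6*8 = -48)
Q(V, y) = -165 + V*y² (Q(V, y) = (V*y)*y - 165 = V*y² - 165 = -165 + V*y²)
q(l, C) = -48 + C (q(l, C) = C - 48 = -48 + C)
s(n) = 3605 (s(n) = -40 + 5*((-3)²)³ = -40 + 5*9³ = -40 + 5*729 = -40 + 3645 = 3605)
Q(-36, -150) + s(q(-13, 11)) = (-165 - 36*(-150)²) + 3605 = (-165 - 36*22500) + 3605 = (-165 - 810000) + 3605 = -810165 + 3605 = -806560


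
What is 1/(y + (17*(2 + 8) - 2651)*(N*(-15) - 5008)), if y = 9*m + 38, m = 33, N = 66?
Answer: 1/14881373 ≈ 6.7198e-8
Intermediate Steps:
y = 335 (y = 9*33 + 38 = 297 + 38 = 335)
1/(y + (17*(2 + 8) - 2651)*(N*(-15) - 5008)) = 1/(335 + (17*(2 + 8) - 2651)*(66*(-15) - 5008)) = 1/(335 + (17*10 - 2651)*(-990 - 5008)) = 1/(335 + (170 - 2651)*(-5998)) = 1/(335 - 2481*(-5998)) = 1/(335 + 14881038) = 1/14881373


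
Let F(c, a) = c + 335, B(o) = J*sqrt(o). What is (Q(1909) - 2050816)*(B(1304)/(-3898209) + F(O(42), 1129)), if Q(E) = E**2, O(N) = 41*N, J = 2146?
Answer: 3277757505 - 2124620*sqrt(326)/1211 ≈ 3.2777e+9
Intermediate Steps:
B(o) = 2146*sqrt(o)
F(c, a) = 335 + c
(Q(1909) - 2050816)*(B(1304)/(-3898209) + F(O(42), 1129)) = (1909**2 - 2050816)*((2146*sqrt(1304))/(-3898209) + (335 + 41*42)) = (3644281 - 2050816)*((2146*(2*sqrt(326)))*(-1/3898209) + (335 + 1722)) = 1593465*((4292*sqrt(326))*(-1/3898209) + 2057) = 1593465*(-4*sqrt(326)/3633 + 2057) = 1593465*(2057 - 4*sqrt(326)/3633) = 3277757505 - 2124620*sqrt(326)/1211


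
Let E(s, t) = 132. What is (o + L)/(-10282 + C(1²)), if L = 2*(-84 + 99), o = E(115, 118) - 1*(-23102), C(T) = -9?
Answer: -23264/10291 ≈ -2.2606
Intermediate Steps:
o = 23234 (o = 132 - 1*(-23102) = 132 + 23102 = 23234)
L = 30 (L = 2*15 = 30)
(o + L)/(-10282 + C(1²)) = (23234 + 30)/(-10282 - 9) = 23264/(-10291) = 23264*(-1/10291) = -23264/10291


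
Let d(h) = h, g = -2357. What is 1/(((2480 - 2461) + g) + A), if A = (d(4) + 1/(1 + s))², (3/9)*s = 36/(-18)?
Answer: -25/58089 ≈ -0.00043037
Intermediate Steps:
s = -6 (s = 3*(36/(-18)) = 3*(36*(-1/18)) = 3*(-2) = -6)
A = 361/25 (A = (4 + 1/(1 - 6))² = (4 + 1/(-5))² = (4 - ⅕)² = (19/5)² = 361/25 ≈ 14.440)
1/(((2480 - 2461) + g) + A) = 1/(((2480 - 2461) - 2357) + 361/25) = 1/((19 - 2357) + 361/25) = 1/(-2338 + 361/25) = 1/(-58089/25) = -25/58089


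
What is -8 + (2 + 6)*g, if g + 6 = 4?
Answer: -24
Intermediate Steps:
g = -2 (g = -6 + 4 = -2)
-8 + (2 + 6)*g = -8 + (2 + 6)*(-2) = -8 + 8*(-2) = -8 - 16 = -24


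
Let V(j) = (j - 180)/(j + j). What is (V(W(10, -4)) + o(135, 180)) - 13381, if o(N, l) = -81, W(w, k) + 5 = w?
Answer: -26959/2 ≈ -13480.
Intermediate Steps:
W(w, k) = -5 + w
V(j) = (-180 + j)/(2*j) (V(j) = (-180 + j)/((2*j)) = (-180 + j)*(1/(2*j)) = (-180 + j)/(2*j))
(V(W(10, -4)) + o(135, 180)) - 13381 = ((-180 + (-5 + 10))/(2*(-5 + 10)) - 81) - 13381 = ((½)*(-180 + 5)/5 - 81) - 13381 = ((½)*(⅕)*(-175) - 81) - 13381 = (-35/2 - 81) - 13381 = -197/2 - 13381 = -26959/2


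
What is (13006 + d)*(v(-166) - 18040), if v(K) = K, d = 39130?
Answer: -949188016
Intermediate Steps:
(13006 + d)*(v(-166) - 18040) = (13006 + 39130)*(-166 - 18040) = 52136*(-18206) = -949188016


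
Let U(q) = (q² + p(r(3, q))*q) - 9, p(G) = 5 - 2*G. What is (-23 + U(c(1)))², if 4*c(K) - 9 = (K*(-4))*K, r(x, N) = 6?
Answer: 393129/256 ≈ 1535.7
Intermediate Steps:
c(K) = 9/4 - K² (c(K) = 9/4 + ((K*(-4))*K)/4 = 9/4 + ((-4*K)*K)/4 = 9/4 + (-4*K²)/4 = 9/4 - K²)
U(q) = -9 + q² - 7*q (U(q) = (q² + (5 - 2*6)*q) - 9 = (q² + (5 - 12)*q) - 9 = (q² - 7*q) - 9 = -9 + q² - 7*q)
(-23 + U(c(1)))² = (-23 + (-9 + (9/4 - 1*1²)² - 7*(9/4 - 1*1²)))² = (-23 + (-9 + (9/4 - 1*1)² - 7*(9/4 - 1*1)))² = (-23 + (-9 + (9/4 - 1)² - 7*(9/4 - 1)))² = (-23 + (-9 + (5/4)² - 7*5/4))² = (-23 + (-9 + 25/16 - 35/4))² = (-23 - 259/16)² = (-627/16)² = 393129/256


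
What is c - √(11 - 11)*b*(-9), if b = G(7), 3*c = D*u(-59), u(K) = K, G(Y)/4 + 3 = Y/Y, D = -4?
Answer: 236/3 ≈ 78.667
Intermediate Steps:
G(Y) = -8 (G(Y) = -12 + 4*(Y/Y) = -12 + 4*1 = -12 + 4 = -8)
c = 236/3 (c = (-4*(-59))/3 = (⅓)*236 = 236/3 ≈ 78.667)
b = -8
c - √(11 - 11)*b*(-9) = 236/3 - √(11 - 11)*(-8)*(-9) = 236/3 - √0*(-8)*(-9) = 236/3 - 0*(-8)*(-9) = 236/3 - 0*(-9) = 236/3 - 1*0 = 236/3 + 0 = 236/3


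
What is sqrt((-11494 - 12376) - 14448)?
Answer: 7*I*sqrt(782) ≈ 195.75*I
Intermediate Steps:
sqrt((-11494 - 12376) - 14448) = sqrt(-23870 - 14448) = sqrt(-38318) = 7*I*sqrt(782)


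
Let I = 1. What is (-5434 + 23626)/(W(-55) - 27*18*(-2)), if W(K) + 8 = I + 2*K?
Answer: 6064/285 ≈ 21.277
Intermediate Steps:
W(K) = -7 + 2*K (W(K) = -8 + (1 + 2*K) = -7 + 2*K)
(-5434 + 23626)/(W(-55) - 27*18*(-2)) = (-5434 + 23626)/((-7 + 2*(-55)) - 27*18*(-2)) = 18192/((-7 - 110) - 486*(-2)) = 18192/(-117 + 972) = 18192/855 = 18192*(1/855) = 6064/285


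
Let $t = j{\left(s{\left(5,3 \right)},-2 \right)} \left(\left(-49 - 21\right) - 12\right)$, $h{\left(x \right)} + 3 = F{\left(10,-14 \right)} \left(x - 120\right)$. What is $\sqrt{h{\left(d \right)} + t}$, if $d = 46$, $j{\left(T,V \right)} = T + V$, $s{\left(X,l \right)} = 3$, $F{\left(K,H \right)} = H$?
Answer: $\sqrt{951} \approx 30.838$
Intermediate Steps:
$h{\left(x \right)} = 1677 - 14 x$ ($h{\left(x \right)} = -3 - 14 \left(x - 120\right) = -3 - 14 \left(-120 + x\right) = -3 - \left(-1680 + 14 x\right) = 1677 - 14 x$)
$t = -82$ ($t = \left(3 - 2\right) \left(\left(-49 - 21\right) - 12\right) = 1 \left(\left(-49 - 21\right) - 12\right) = 1 \left(-70 - 12\right) = 1 \left(-82\right) = -82$)
$\sqrt{h{\left(d \right)} + t} = \sqrt{\left(1677 - 644\right) - 82} = \sqrt{1033 - 82} = \sqrt{951}$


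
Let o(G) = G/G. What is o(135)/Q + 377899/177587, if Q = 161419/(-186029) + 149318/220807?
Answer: -4322490234302572/1396715878823757 ≈ -3.0948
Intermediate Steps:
o(G) = 1
Q = -7864966911/41076505403 (Q = 161419*(-1/186029) + 149318*(1/220807) = -161419/186029 + 149318/220807 = -7864966911/41076505403 ≈ -0.19147)
o(135)/Q + 377899/177587 = 1/(-7864966911/41076505403) + 377899/177587 = 1*(-41076505403/7864966911) + 377899*(1/177587) = -41076505403/7864966911 + 377899/177587 = -4322490234302572/1396715878823757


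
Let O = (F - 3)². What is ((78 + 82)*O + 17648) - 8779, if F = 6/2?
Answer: 8869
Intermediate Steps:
F = 3 (F = 6*(½) = 3)
O = 0 (O = (3 - 3)² = 0² = 0)
((78 + 82)*O + 17648) - 8779 = ((78 + 82)*0 + 17648) - 8779 = (160*0 + 17648) - 8779 = (0 + 17648) - 8779 = 17648 - 8779 = 8869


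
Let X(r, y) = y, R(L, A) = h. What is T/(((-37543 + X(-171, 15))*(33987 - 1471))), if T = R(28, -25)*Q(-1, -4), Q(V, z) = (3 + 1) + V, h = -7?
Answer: 21/1220260448 ≈ 1.7209e-8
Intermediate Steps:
R(L, A) = -7
Q(V, z) = 4 + V
T = -21 (T = -7*(4 - 1) = -7*3 = -21)
T/(((-37543 + X(-171, 15))*(33987 - 1471))) = -21*1/((-37543 + 15)*(33987 - 1471)) = -21/((-37528*32516)) = -21/(-1220260448) = -21*(-1/1220260448) = 21/1220260448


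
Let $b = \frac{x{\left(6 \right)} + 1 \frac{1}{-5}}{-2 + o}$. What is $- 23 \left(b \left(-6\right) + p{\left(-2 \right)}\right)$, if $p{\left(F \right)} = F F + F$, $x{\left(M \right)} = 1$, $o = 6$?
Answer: $- \frac{92}{5} \approx -18.4$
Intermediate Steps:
$p{\left(F \right)} = F + F^{2}$ ($p{\left(F \right)} = F^{2} + F = F + F^{2}$)
$b = \frac{1}{5}$ ($b = \frac{1 + 1 \frac{1}{-5}}{-2 + 6} = \frac{1 + 1 \left(- \frac{1}{5}\right)}{4} = \left(1 - \frac{1}{5}\right) \frac{1}{4} = \frac{4}{5} \cdot \frac{1}{4} = \frac{1}{5} \approx 0.2$)
$- 23 \left(b \left(-6\right) + p{\left(-2 \right)}\right) = - 23 \left(\frac{1}{5} \left(-6\right) - 2 \left(1 - 2\right)\right) = - 23 \left(- \frac{6}{5} - -2\right) = - 23 \left(- \frac{6}{5} + 2\right) = \left(-23\right) \frac{4}{5} = - \frac{92}{5}$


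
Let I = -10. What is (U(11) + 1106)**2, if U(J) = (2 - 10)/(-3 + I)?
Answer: 206956996/169 ≈ 1.2246e+6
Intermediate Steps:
U(J) = 8/13 (U(J) = (2 - 10)/(-3 - 10) = -8/(-13) = -8*(-1/13) = 8/13)
(U(11) + 1106)**2 = (8/13 + 1106)**2 = (14386/13)**2 = 206956996/169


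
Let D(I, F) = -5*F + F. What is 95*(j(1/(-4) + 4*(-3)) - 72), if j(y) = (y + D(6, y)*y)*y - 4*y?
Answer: 5684895/8 ≈ 7.1061e+5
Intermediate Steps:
D(I, F) = -4*F
j(y) = -4*y + y*(y - 4*y**2) (j(y) = (y + (-4*y)*y)*y - 4*y = (y - 4*y**2)*y - 4*y = y*(y - 4*y**2) - 4*y = -4*y + y*(y - 4*y**2))
95*(j(1/(-4) + 4*(-3)) - 72) = 95*((1/(-4) + 4*(-3))*(-4 + (1/(-4) + 4*(-3)) - 4*(1/(-4) + 4*(-3))**2) - 72) = 95*((-1/4 - 12)*(-4 + (-1/4 - 12) - 4*(-1/4 - 12)**2) - 72) = 95*(-49*(-4 - 49/4 - 4*(-49/4)**2)/4 - 72) = 95*(-49*(-4 - 49/4 - 4*2401/16)/4 - 72) = 95*(-49*(-4 - 49/4 - 2401/4)/4 - 72) = 95*(-49/4*(-1233/2) - 72) = 95*(60417/8 - 72) = 95*(59841/8) = 5684895/8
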